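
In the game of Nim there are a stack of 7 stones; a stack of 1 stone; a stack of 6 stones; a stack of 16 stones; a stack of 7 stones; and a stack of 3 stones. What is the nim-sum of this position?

20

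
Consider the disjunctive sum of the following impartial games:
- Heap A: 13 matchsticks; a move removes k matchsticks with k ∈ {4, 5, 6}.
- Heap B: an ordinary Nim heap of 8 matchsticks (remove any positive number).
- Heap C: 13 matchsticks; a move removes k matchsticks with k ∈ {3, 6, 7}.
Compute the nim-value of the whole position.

9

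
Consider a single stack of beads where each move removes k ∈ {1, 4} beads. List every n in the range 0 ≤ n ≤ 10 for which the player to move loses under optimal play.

Compute g(0), g(1), … for moves {1, 4}:
k:     0  1  2  3  4  5  6  7  8  9 10
g(k):  0  1  0  1  2  0  1  0  1  2  0
The P-positions (g = 0) in 0..10 are 0, 2, 5, 7, 10.

0, 2, 5, 7, 10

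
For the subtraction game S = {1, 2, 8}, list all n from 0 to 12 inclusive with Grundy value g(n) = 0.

0, 3, 6, 9, 12

Build the Grundy sequence with g(k) = mex{g(k−s) : s ∈ {1, 2, 8}, s ≤ k}:
k:     0  1  2  3  4  5  6  7  8  9 10 11 12
g(k):  0  1  2  0  1  2  0  1  2  0  1  2  0
The P-positions (g = 0) in 0..12 are 0, 3, 6, 9, 12.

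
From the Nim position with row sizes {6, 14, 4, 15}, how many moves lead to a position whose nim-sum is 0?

3

Compute the nim-sum pairwise:
6 ^ 14 = 8
8 ^ 4 = 12
12 ^ 15 = 3
The overall nim-sum is X = 3. A row of size p has a winning move iff p XOR X < p (reduce it to p XOR X).
  6: 6 XOR 3 = 5 < 6 — winning move (to 5).
  14: 14 XOR 3 = 13 < 14 — winning move (to 13).
  4: 4 XOR 3 = 7 ≥ 4 — no move.
  15: 15 XOR 3 = 12 < 15 — winning move (to 12).
That gives 3 winning moves.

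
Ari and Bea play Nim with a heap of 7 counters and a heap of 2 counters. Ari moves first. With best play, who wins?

Compute the nim-sum pairwise:
7 ^ 2 = 5
The nim-sum is 5 ≠ 0, so this is an N-position: the player to move can win; Ari has a winning move.

Ari wins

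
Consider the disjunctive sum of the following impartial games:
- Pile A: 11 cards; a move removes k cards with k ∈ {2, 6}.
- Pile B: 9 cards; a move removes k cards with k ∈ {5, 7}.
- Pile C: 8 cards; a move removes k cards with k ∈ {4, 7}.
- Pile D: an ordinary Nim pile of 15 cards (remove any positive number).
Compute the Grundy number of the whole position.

For pile A, compute g(0), g(1), … with moves {2, 6}:
k:     0  1  2  3  4  5  6  7  8  9 10 11
g(k):  0  0  1  1  0  0  1  1  0  0  1  1
So g(11) = 1.
Grundy values for pile B (subtraction set {5, 7}):
g(0) = mex{} = 0
g(1) = mex{} = 0
g(2) = mex{} = 0
g(3) = mex{} = 0
g(4) = mex{} = 0
g(5) = mex{0} = 1
g(6) = mex{0} = 1
g(7) = mex{0} = 1
g(8) = mex{0} = 1
g(9) = mex{0} = 1
So g(9) = 1.
Grundy values for pile C (subtraction set {4, 7}):
k:     0  1  2  3  4  5  6  7  8
g(k):  0  0  0  0  1  1  1  1  2
So g(8) = 2.
Pile D is a plain Nim pile of size 15, so its Grundy value is 15.
The value of a disjunctive sum is the nim-sum of the parts.
Combined value = 1 XOR 1 XOR 2 XOR 15 = 13.

13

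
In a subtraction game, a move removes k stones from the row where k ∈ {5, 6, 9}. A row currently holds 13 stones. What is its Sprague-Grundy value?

2

Compute g(0), g(1), … for moves {5, 6, 9}:
g(0) = mex{} = 0
g(1) = mex{} = 0
g(2) = mex{} = 0
g(3) = mex{} = 0
g(4) = mex{} = 0
g(5) = mex{0} = 1
g(6) = mex{0} = 1
g(7) = mex{0} = 1
g(8) = mex{0} = 1
g(9) = mex{0} = 1
g(10) = mex{0,1} = 2
g(11) = mex{0,1} = 2
g(12) = mex{0,1} = 2
g(13) = mex{0,1} = 2
So g(13) = 2.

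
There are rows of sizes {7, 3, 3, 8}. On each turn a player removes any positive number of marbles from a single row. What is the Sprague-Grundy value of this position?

15

Compute the nim-sum pairwise:
7 ^ 3 = 4
4 ^ 3 = 7
7 ^ 8 = 15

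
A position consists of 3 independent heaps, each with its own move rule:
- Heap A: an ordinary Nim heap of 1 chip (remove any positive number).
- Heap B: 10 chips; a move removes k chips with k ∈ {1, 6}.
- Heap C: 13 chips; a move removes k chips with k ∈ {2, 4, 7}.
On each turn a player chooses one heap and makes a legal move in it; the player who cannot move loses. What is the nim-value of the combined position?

2

Heap A is a plain Nim heap of size 1, so its Grundy value is 1.
Grundy values for heap B (subtraction set {1, 6}):
g(0) = mex{} = 0
g(1) = mex{0} = 1
g(2) = mex{1} = 0
g(3) = mex{0} = 1
g(4) = mex{1} = 0
g(5) = mex{0} = 1
g(6) = mex{0,1} = 2
g(7) = mex{1,2} = 0
g(8) = mex{0} = 1
g(9) = mex{1} = 0
g(10) = mex{0} = 1
So g(10) = 1.
For heap C, compute g(0), g(1), … with moves {2, 4, 7}:
g(0) = mex{} = 0
g(1) = mex{} = 0
g(2) = mex{0} = 1
g(3) = mex{0} = 1
g(4) = mex{0,1} = 2
g(5) = mex{0,1} = 2
g(6) = mex{1,2} = 0
g(7) = mex{0,1,2} = 3
g(8) = mex{0,2} = 1
g(9) = mex{1,2,3} = 0
g(10) = mex{0,1} = 2
g(11) = mex{0,2,3} = 1
g(12) = mex{1,2} = 0
g(13) = mex{0,1} = 2
So g(13) = 2.
The value of a disjunctive sum is the nim-sum of the parts.
Combined value = 1 XOR 1 XOR 2 = 2.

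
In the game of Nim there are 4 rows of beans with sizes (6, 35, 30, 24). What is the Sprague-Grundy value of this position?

35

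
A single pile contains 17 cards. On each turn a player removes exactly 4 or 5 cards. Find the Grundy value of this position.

2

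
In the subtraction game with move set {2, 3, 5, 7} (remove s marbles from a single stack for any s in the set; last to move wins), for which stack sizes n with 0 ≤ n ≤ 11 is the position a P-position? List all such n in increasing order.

Build the Grundy sequence with g(k) = mex{g(k−s) : s ∈ {2, 3, 5, 7}, s ≤ k}:
g(0) = mex{} = 0
g(1) = mex{} = 0
g(2) = mex{0} = 1
g(3) = mex{0} = 1
g(4) = mex{0,1} = 2
g(5) = mex{0,1} = 2
g(6) = mex{0,1,2} = 3
g(7) = mex{0,1,2} = 3
g(8) = mex{0,1,2,3} = 4
g(9) = mex{1,2,3} = 0
g(10) = mex{1,2,3,4} = 0
g(11) = mex{0,2,3,4} = 1
The P-positions (g = 0) in 0..11 are 0, 1, 9, 10.

0, 1, 9, 10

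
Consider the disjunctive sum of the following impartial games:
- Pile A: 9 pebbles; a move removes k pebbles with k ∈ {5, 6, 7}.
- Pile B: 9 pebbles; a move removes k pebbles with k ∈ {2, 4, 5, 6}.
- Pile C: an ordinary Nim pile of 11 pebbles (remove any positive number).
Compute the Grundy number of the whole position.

For pile A, compute g(0), g(1), … with moves {5, 6, 7}:
k:     0  1  2  3  4  5  6  7  8  9
g(k):  0  0  0  0  0  1  1  1  1  1
So g(9) = 1.
For pile B, compute g(0), g(1), … with moves {2, 4, 5, 6}:
g(0) = mex{} = 0
g(1) = mex{} = 0
g(2) = mex{0} = 1
g(3) = mex{0} = 1
g(4) = mex{0,1} = 2
g(5) = mex{0,1} = 2
g(6) = mex{0,1,2} = 3
g(7) = mex{0,1,2} = 3
g(8) = mex{1,2,3} = 0
g(9) = mex{1,2,3} = 0
So g(9) = 0.
Pile C is a plain Nim pile of size 11, so its Grundy value is 11.
By the Sprague-Grundy theorem, the Grundy value of a sum of independent games is the XOR of the component values.
Combined value = 1 XOR 0 XOR 11 = 10.

10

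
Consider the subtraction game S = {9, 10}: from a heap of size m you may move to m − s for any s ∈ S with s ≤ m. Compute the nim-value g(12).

1

Grundy values for subtraction set {9, 10}:
g(0) = mex{} = 0
g(1) = mex{} = 0
g(2) = mex{} = 0
g(3) = mex{} = 0
g(4) = mex{} = 0
g(5) = mex{} = 0
g(6) = mex{} = 0
g(7) = mex{} = 0
g(8) = mex{} = 0
g(9) = mex{0} = 1
g(10) = mex{0} = 1
g(11) = mex{0} = 1
g(12) = mex{0} = 1
So g(12) = 1.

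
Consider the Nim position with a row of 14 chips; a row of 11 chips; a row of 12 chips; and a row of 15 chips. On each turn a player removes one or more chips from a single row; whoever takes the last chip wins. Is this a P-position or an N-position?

N-position

Nim-sum: 14 ^ 11 ^ 12 ^ 15 = 6.
The nim-sum is 6 ≠ 0, so this is an N-position: the player to move can win.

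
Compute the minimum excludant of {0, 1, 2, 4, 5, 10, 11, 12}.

3

The values 0, 1, 2 are all present; 3 is the first non-negative integer missing from the set.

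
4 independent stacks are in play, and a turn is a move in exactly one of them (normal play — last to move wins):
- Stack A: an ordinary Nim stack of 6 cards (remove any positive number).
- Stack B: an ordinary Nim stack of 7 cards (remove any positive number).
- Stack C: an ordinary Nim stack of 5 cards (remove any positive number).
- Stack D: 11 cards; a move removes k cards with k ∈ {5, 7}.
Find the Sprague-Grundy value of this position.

Stack A is a plain Nim stack of size 6, so its Grundy value is 6.
Stack B is a plain Nim stack of size 7, so its Grundy value is 7.
Stack C is a plain Nim stack of size 5, so its Grundy value is 5.
Build the Grundy sequence for stack D with g(k) = mex{g(k−s) : s ∈ {5, 7}, s ≤ k}:
k:     0  1  2  3  4  5  6  7  8  9 10 11
g(k):  0  0  0  0  0  1  1  1  1  1  2  2
So g(11) = 2.
The value of a disjunctive sum is the nim-sum of the parts.
Combined value = 6 XOR 7 XOR 5 XOR 2 = 6.

6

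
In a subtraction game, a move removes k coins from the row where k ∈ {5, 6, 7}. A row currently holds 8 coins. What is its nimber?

Build the Grundy sequence with g(k) = mex{g(k−s) : s ∈ {5, 6, 7}, s ≤ k}:
k:     0  1  2  3  4  5  6  7  8
g(k):  0  0  0  0  0  1  1  1  1
So g(8) = 1.

1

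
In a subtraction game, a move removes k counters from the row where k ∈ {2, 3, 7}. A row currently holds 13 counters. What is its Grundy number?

Compute g(0), g(1), … for moves {2, 3, 7}:
g(0) = mex{} = 0
g(1) = mex{} = 0
g(2) = mex{0} = 1
g(3) = mex{0} = 1
g(4) = mex{0,1} = 2
g(5) = mex{1} = 0
g(6) = mex{1,2} = 0
g(7) = mex{0,2} = 1
g(8) = mex{0} = 1
g(9) = mex{0,1} = 2
g(10) = mex{1} = 0
g(11) = mex{1,2} = 0
g(12) = mex{0,2} = 1
g(13) = mex{0} = 1
So g(13) = 1.

1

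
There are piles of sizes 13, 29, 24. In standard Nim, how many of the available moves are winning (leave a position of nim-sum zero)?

Nim-sum: 13 ⊕ 29 ⊕ 24 = 8.
The overall nim-sum is X = 8. A pile of size p has a winning move iff p XOR X < p (reduce it to p XOR X).
  13: 13 XOR 8 = 5 < 13 — winning move (to 5).
  29: 29 XOR 8 = 21 < 29 — winning move (to 21).
  24: 24 XOR 8 = 16 < 24 — winning move (to 16).
That gives 3 winning moves.

3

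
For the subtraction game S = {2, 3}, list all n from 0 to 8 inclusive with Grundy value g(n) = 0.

0, 1, 5, 6

Build the Grundy sequence with g(k) = mex{g(k−s) : s ∈ {2, 3}, s ≤ k}:
k:     0  1  2  3  4  5  6  7  8
g(k):  0  0  1  1  2  0  0  1  1
The P-positions (g = 0) in 0..8 are 0, 1, 5, 6.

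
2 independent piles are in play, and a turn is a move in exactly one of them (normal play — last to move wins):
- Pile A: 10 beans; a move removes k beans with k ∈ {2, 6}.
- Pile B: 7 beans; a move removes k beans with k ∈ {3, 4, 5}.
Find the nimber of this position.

Grundy values for pile A (subtraction set {2, 6}):
k:     0  1  2  3  4  5  6  7  8  9 10
g(k):  0  0  1  1  0  0  1  1  0  0  1
So g(10) = 1.
For pile B, compute g(0), g(1), … with moves {3, 4, 5}:
k:     0  1  2  3  4  5  6  7
g(k):  0  0  0  1  1  1  2  2
So g(7) = 2.
By the Sprague-Grundy theorem, the Grundy value of a sum of independent games is the XOR of the component values.
Combined value = 1 XOR 2 = 3.

3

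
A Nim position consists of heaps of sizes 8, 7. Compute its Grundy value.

15

Compute the nim-sum pairwise:
8 ^ 7 = 15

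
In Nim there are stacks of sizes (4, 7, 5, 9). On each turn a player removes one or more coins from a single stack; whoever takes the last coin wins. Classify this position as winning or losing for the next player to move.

Bitwise XOR of the heap sizes:
  0100  (4)
  0111  (7)
  0101  (5)
  1001  (9)
  ----
  1111  (15)
The nim-sum is 15 ≠ 0, so this is an N-position: the player to move can win.

Winning position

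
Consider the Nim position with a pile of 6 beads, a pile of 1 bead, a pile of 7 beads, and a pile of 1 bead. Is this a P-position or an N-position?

N-position

Nim-sum: 6 ⊕ 1 ⊕ 7 ⊕ 1 = 1.
The nim-sum is 1 ≠ 0, so this is an N-position: the player to move can win.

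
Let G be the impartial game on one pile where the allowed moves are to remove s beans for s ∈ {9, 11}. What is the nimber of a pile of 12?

1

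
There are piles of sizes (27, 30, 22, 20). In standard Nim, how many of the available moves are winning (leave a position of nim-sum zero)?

3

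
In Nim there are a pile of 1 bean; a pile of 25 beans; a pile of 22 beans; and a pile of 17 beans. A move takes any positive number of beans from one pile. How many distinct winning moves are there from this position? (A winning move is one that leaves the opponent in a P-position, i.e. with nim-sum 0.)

Nim-sum: 1 ^ 25 ^ 22 ^ 17 = 31.
The overall nim-sum is X = 31. A pile of size p has a winning move iff p XOR X < p (reduce it to p XOR X).
  1: 1 XOR 31 = 30 ≥ 1 — no move.
  25: 25 XOR 31 = 6 < 25 — winning move (to 6).
  22: 22 XOR 31 = 9 < 22 — winning move (to 9).
  17: 17 XOR 31 = 14 < 17 — winning move (to 14).
That gives 3 winning moves.

3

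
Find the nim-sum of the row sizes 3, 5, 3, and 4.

1

Compute the nim-sum pairwise:
3 ⊕ 5 = 6
6 ⊕ 3 = 5
5 ⊕ 4 = 1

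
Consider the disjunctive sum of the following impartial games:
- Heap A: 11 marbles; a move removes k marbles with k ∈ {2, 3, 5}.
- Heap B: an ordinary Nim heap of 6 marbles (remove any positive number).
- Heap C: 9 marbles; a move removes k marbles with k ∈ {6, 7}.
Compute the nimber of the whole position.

Build the Grundy sequence for heap A with g(k) = mex{g(k−s) : s ∈ {2, 3, 5}, s ≤ k}:
g(0) = mex{} = 0
g(1) = mex{} = 0
g(2) = mex{0} = 1
g(3) = mex{0} = 1
g(4) = mex{0,1} = 2
g(5) = mex{0,1} = 2
g(6) = mex{0,1,2} = 3
g(7) = mex{1,2} = 0
g(8) = mex{1,2,3} = 0
g(9) = mex{0,2,3} = 1
g(10) = mex{0,2} = 1
g(11) = mex{0,1,3} = 2
So g(11) = 2.
Heap B is a plain Nim heap of size 6, so its Grundy value is 6.
Grundy values for heap C (subtraction set {6, 7}):
k:     0  1  2  3  4  5  6  7  8  9
g(k):  0  0  0  0  0  0  1  1  1  1
So g(9) = 1.
By the Sprague-Grundy theorem, the Grundy value of a sum of independent games is the XOR of the component values.
Combined value = 2 ⊕ 6 ⊕ 1 = 5.

5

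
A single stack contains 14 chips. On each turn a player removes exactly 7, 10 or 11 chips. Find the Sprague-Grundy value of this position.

2

Grundy values for subtraction set {7, 10, 11}:
k:     0  1  2  3  4  5  6  7  8  9 10 11 12 13 14
g(k):  0  0  0  0  0  0  0  1  1  1  1  1  1  1  2
So g(14) = 2.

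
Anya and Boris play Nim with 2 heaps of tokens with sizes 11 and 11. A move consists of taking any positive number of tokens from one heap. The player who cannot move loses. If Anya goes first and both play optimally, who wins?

In binary:
  1011  (11)
  1011  (11)
  ----
  0000  (0)
The nim-sum is 0, so this is a P-position: the player to move is in a losing position under optimal play; Anya is about to move from it and so loses — Boris wins.

Boris wins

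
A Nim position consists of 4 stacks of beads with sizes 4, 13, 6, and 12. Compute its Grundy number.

Compute the nim-sum pairwise:
4 ⊕ 13 = 9
9 ⊕ 6 = 15
15 ⊕ 12 = 3

3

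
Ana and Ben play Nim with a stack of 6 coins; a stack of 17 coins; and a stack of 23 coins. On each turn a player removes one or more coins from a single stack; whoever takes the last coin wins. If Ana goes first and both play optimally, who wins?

Ben wins

Nim-sum: 6 ^ 17 ^ 23 = 0.
The nim-sum is 0, so this is a P-position: the player to move is in a losing position under optimal play; Ana is about to move from it and so loses — Ben wins.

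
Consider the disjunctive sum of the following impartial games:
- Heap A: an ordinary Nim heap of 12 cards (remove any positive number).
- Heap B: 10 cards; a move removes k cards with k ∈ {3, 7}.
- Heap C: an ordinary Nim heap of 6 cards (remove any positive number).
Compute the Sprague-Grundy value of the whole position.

Heap A is a plain Nim heap of size 12, so its Grundy value is 12.
Build the Grundy sequence for heap B with g(k) = mex{g(k−s) : s ∈ {3, 7}, s ≤ k}:
k:     0  1  2  3  4  5  6  7  8  9 10
g(k):  0  0  0  1  1  1  0  2  2  1  0
So g(10) = 0.
Heap C is a plain Nim heap of size 6, so its Grundy value is 6.
By the Sprague-Grundy theorem, the Grundy value of a sum of independent games is the XOR of the component values.
Combined value = 12 ⊕ 0 ⊕ 6 = 10.

10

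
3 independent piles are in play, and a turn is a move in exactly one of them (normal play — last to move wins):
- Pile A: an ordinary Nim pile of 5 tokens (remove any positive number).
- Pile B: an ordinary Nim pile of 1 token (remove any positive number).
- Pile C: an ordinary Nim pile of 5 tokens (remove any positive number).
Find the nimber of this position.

1

Pile A is a plain Nim pile of size 5, so its Grundy value is 5.
Pile B is a plain Nim pile of size 1, so its Grundy value is 1.
Pile C is a plain Nim pile of size 5, so its Grundy value is 5.
The value of a disjunctive sum is the nim-sum of the parts.
Combined value = 5 XOR 1 XOR 5 = 1.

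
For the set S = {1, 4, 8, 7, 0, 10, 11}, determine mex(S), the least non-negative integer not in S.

2

The values 0, 1 are all present; 2 is the first non-negative integer missing from the set.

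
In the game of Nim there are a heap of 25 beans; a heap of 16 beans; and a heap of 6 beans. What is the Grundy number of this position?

15

Nim-sum: 25 ⊕ 16 ⊕ 6 = 15.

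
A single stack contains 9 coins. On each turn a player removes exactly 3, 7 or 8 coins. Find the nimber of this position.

Grundy values for subtraction set {3, 7, 8}:
g(0) = mex{} = 0
g(1) = mex{} = 0
g(2) = mex{} = 0
g(3) = mex{0} = 1
g(4) = mex{0} = 1
g(5) = mex{0} = 1
g(6) = mex{1} = 0
g(7) = mex{0,1} = 2
g(8) = mex{0,1} = 2
g(9) = mex{0} = 1
So g(9) = 1.

1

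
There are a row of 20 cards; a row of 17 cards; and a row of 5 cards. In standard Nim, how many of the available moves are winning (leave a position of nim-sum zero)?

Compute the nim-sum pairwise:
20 XOR 17 = 5
5 XOR 5 = 0
The nim-sum is already 0, so every move leaves a nonzero nim-sum — there are no winning moves.

0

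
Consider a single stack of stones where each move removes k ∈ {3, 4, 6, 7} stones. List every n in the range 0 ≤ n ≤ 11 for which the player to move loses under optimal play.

0, 1, 2, 10, 11

Compute g(0), g(1), … for moves {3, 4, 6, 7}:
k:     0  1  2  3  4  5  6  7  8  9 10 11
g(k):  0  0  0  1  1  1  2  2  2  3  0  0
The P-positions (g = 0) in 0..11 are 0, 1, 2, 10, 11.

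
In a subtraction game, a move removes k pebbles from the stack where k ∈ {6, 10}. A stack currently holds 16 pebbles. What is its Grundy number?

0

Compute g(0), g(1), … for moves {6, 10}:
k:     0  1  2  3  4  5  6  7  8  9 10 11 12 13 14 15 16
g(k):  0  0  0  0  0  0  1  1  1  1  1  1  2  2  2  2  0
So g(16) = 0.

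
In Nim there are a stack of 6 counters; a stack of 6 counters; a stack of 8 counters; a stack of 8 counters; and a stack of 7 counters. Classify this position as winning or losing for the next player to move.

Winning position

Nim-sum: 6 ⊕ 6 ⊕ 8 ⊕ 8 ⊕ 7 = 7.
The nim-sum is 7 ≠ 0, so this is an N-position: the player to move can win.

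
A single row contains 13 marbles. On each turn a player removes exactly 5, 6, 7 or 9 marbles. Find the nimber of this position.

2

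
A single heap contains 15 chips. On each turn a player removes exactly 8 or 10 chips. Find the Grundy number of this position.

Build the Grundy sequence with g(k) = mex{g(k−s) : s ∈ {8, 10}, s ≤ k}:
k:     0  1  2  3  4  5  6  7  8  9 10 11 12 13 14 15
g(k):  0  0  0  0  0  0  0  0  1  1  1  1  1  1  1  1
So g(15) = 1.

1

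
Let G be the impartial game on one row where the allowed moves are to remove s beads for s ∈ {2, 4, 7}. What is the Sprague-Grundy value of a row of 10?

2

Compute g(0), g(1), … for moves {2, 4, 7}:
g(0) = mex{} = 0
g(1) = mex{} = 0
g(2) = mex{0} = 1
g(3) = mex{0} = 1
g(4) = mex{0,1} = 2
g(5) = mex{0,1} = 2
g(6) = mex{1,2} = 0
g(7) = mex{0,1,2} = 3
g(8) = mex{0,2} = 1
g(9) = mex{1,2,3} = 0
g(10) = mex{0,1} = 2
So g(10) = 2.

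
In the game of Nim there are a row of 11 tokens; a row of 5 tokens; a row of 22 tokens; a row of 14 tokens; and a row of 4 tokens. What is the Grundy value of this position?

Bitwise XOR of the heap sizes:
  01011  (11)
  00101  (5)
  10110  (22)
  01110  (14)
  00100  (4)
  -----
  10010  (18)

18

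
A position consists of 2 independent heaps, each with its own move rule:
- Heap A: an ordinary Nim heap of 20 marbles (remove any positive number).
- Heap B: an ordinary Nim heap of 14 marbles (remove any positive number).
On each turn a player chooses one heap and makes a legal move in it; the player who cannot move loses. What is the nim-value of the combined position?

26

Heap A is a plain Nim heap of size 20, so its Grundy value is 20.
Heap B is a plain Nim heap of size 14, so its Grundy value is 14.
By the Sprague-Grundy theorem, the Grundy value of a sum of independent games is the XOR of the component values.
Combined value = 20 XOR 14 = 26.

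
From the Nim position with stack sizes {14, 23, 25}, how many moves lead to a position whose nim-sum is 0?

Bitwise XOR of the heap sizes:
  01110  (14)
  10111  (23)
  11001  (25)
  -----
  00000  (0)
The nim-sum is already 0, so every move leaves a nonzero nim-sum — there are no winning moves.

0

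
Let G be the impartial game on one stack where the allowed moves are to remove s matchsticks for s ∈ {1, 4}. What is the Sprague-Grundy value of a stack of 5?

Compute g(0), g(1), … for moves {1, 4}:
k:     0  1  2  3  4  5
g(k):  0  1  0  1  2  0
So g(5) = 0.

0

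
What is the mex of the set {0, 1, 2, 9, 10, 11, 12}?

3

The values 0, 1, 2 are all present; 3 is the first non-negative integer missing from the set.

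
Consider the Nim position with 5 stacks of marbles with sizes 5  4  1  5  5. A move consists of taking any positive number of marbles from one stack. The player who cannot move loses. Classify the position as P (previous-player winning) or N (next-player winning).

Compute the nim-sum pairwise:
5 ^ 4 = 1
1 ^ 1 = 0
0 ^ 5 = 5
5 ^ 5 = 0
The nim-sum is 0, so this is a P-position: the player to move is in a losing position under optimal play.

P-position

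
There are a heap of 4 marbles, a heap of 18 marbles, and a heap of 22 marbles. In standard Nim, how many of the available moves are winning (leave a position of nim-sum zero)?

0

Bitwise XOR of the heap sizes:
  00100  (4)
  10010  (18)
  10110  (22)
  -----
  00000  (0)
The nim-sum is already 0, so every move leaves a nonzero nim-sum — there are no winning moves.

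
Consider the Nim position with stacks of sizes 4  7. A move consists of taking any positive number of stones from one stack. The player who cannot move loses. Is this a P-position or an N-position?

N-position

Write each in binary and XOR column by column:
  100  (4)
  111  (7)
  ---
  011  (3)
The nim-sum is 3 ≠ 0, so this is an N-position: the player to move can win.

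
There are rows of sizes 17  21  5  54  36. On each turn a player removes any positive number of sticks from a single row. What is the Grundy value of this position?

19

Nim-sum: 17 ^ 21 ^ 5 ^ 54 ^ 36 = 19.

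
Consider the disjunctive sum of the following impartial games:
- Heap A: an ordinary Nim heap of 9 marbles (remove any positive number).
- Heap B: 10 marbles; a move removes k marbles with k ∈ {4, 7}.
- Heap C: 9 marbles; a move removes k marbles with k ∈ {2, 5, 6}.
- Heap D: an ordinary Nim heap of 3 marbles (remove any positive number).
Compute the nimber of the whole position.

10

Heap A is a plain Nim heap of size 9, so its Grundy value is 9.
Build the Grundy sequence for heap B with g(k) = mex{g(k−s) : s ∈ {4, 7}, s ≤ k}:
g(0) = mex{} = 0
g(1) = mex{} = 0
g(2) = mex{} = 0
g(3) = mex{} = 0
g(4) = mex{0} = 1
g(5) = mex{0} = 1
g(6) = mex{0} = 1
g(7) = mex{0} = 1
g(8) = mex{0,1} = 2
g(9) = mex{0,1} = 2
g(10) = mex{0,1} = 2
So g(10) = 2.
For heap C, compute g(0), g(1), … with moves {2, 5, 6}:
k:     0  1  2  3  4  5  6  7  8  9
g(k):  0  0  1  1  0  2  1  3  0  2
So g(9) = 2.
Heap D is a plain Nim heap of size 3, so its Grundy value is 3.
The value of a disjunctive sum is the nim-sum of the parts.
Combined value = 9 XOR 2 XOR 2 XOR 3 = 10.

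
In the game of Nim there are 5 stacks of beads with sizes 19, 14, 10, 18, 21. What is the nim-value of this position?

16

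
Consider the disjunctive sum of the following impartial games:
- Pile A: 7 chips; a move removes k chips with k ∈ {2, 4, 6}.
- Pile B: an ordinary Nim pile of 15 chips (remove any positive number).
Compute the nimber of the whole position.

12

Build the Grundy sequence for pile A with g(k) = mex{g(k−s) : s ∈ {2, 4, 6}, s ≤ k}:
g(0) = mex{} = 0
g(1) = mex{} = 0
g(2) = mex{0} = 1
g(3) = mex{0} = 1
g(4) = mex{0,1} = 2
g(5) = mex{0,1} = 2
g(6) = mex{0,1,2} = 3
g(7) = mex{0,1,2} = 3
So g(7) = 3.
Pile B is a plain Nim pile of size 15, so its Grundy value is 15.
By the Sprague-Grundy theorem, the Grundy value of a sum of independent games is the XOR of the component values.
Combined value = 3 XOR 15 = 12.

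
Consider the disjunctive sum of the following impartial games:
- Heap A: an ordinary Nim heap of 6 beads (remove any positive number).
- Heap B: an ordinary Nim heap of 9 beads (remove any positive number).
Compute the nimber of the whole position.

Heap A is a plain Nim heap of size 6, so its Grundy value is 6.
Heap B is a plain Nim heap of size 9, so its Grundy value is 9.
The value of a disjunctive sum is the nim-sum of the parts.
Combined value = 6 ⊕ 9 = 15.

15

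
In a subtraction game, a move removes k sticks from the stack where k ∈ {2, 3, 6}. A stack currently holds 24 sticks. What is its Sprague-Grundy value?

Grundy values for subtraction set {2, 3, 6}:
k:     0  1  2  3  4  5  6  7  8  9 10 11 12 13 14 15 16 17 18 19 20 21 22 23 24
g(k):  0  0  1  1  2  0  3  1  2  0  0  1  1  2  0  3  1  2  0  0  1  1  2  0  3
So g(24) = 3.

3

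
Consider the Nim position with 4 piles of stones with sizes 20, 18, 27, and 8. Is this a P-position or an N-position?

N-position

Compute the nim-sum pairwise:
20 ^ 18 = 6
6 ^ 27 = 29
29 ^ 8 = 21
The nim-sum is 21 ≠ 0, so this is an N-position: the player to move can win.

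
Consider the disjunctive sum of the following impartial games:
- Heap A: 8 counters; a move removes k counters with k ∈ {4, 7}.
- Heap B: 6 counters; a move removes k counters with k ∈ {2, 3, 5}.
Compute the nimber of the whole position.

1

Build the Grundy sequence for heap A with g(k) = mex{g(k−s) : s ∈ {4, 7}, s ≤ k}:
k:     0  1  2  3  4  5  6  7  8
g(k):  0  0  0  0  1  1  1  1  2
So g(8) = 2.
Build the Grundy sequence for heap B with g(k) = mex{g(k−s) : s ∈ {2, 3, 5}, s ≤ k}:
k:     0  1  2  3  4  5  6
g(k):  0  0  1  1  2  2  3
So g(6) = 3.
The value of a disjunctive sum is the nim-sum of the parts.
Combined value = 2 ⊕ 3 = 1.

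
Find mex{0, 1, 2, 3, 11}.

The values 0, 1, 2, 3 are all present; 4 is the first non-negative integer missing from the set.

4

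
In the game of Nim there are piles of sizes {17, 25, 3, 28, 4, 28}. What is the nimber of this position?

Write each in binary and XOR column by column:
  10001  (17)
  11001  (25)
  00011  (3)
  11100  (28)
  00100  (4)
  11100  (28)
  -----
  01111  (15)

15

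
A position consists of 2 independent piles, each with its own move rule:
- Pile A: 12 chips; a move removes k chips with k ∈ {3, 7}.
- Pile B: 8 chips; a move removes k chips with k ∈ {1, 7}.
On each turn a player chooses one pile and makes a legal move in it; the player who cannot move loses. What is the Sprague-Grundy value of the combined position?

Grundy values for pile A (subtraction set {3, 7}):
k:     0  1  2  3  4  5  6  7  8  9 10 11 12
g(k):  0  0  0  1  1  1  0  2  2  1  0  0  0
So g(12) = 0.
Build the Grundy sequence for pile B with g(k) = mex{g(k−s) : s ∈ {1, 7}, s ≤ k}:
k:     0  1  2  3  4  5  6  7  8
g(k):  0  1  0  1  0  1  0  1  0
So g(8) = 0.
By the Sprague-Grundy theorem, the Grundy value of a sum of independent games is the XOR of the component values.
Combined value = 0 XOR 0 = 0.

0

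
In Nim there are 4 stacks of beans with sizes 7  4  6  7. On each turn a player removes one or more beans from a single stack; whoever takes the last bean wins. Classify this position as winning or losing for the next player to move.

Nim-sum: 7 ⊕ 4 ⊕ 6 ⊕ 7 = 2.
The nim-sum is 2 ≠ 0, so this is an N-position: the player to move can win.

Winning position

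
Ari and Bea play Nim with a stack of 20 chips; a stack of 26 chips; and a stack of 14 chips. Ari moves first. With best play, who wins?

Nim-sum: 20 ⊕ 26 ⊕ 14 = 0.
The nim-sum is 0, so this is a P-position: the player to move is in a losing position under optimal play; Ari is about to move from it and so loses — Bea wins.

Bea wins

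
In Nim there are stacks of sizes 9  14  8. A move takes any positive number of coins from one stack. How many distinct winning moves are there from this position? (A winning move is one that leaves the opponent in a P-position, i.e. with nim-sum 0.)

3

In binary:
  1001  (9)
  1110  (14)
  1000  (8)
  ----
  1111  (15)
The overall nim-sum is X = 15. A stack of size p has a winning move iff p XOR X < p (reduce it to p XOR X).
  9: 9 XOR 15 = 6 < 9 — winning move (to 6).
  14: 14 XOR 15 = 1 < 14 — winning move (to 1).
  8: 8 XOR 15 = 7 < 8 — winning move (to 7).
That gives 3 winning moves.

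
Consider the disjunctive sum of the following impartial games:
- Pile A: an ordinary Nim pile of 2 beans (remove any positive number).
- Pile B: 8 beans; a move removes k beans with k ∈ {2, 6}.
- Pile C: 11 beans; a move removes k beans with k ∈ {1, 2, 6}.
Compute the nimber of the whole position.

3

Pile A is a plain Nim pile of size 2, so its Grundy value is 2.
Grundy values for pile B (subtraction set {2, 6}):
k:     0  1  2  3  4  5  6  7  8
g(k):  0  0  1  1  0  0  1  1  0
So g(8) = 0.
For pile C, compute g(0), g(1), … with moves {1, 2, 6}:
k:     0  1  2  3  4  5  6  7  8  9 10 11
g(k):  0  1  2  0  1  2  3  0  1  2  0  1
So g(11) = 1.
The value of a disjunctive sum is the nim-sum of the parts.
Combined value = 2 XOR 0 XOR 1 = 3.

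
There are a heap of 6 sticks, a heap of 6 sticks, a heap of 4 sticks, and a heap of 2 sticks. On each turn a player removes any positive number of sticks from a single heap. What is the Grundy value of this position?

6

In binary:
  110  (6)
  110  (6)
  100  (4)
  010  (2)
  ---
  110  (6)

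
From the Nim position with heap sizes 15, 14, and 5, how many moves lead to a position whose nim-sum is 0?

3

Nim-sum: 15 ⊕ 14 ⊕ 5 = 4.
The overall nim-sum is X = 4. A heap of size p has a winning move iff p XOR X < p (reduce it to p XOR X).
  15: 15 XOR 4 = 11 < 15 — winning move (to 11).
  14: 14 XOR 4 = 10 < 14 — winning move (to 10).
  5: 5 XOR 4 = 1 < 5 — winning move (to 1).
That gives 3 winning moves.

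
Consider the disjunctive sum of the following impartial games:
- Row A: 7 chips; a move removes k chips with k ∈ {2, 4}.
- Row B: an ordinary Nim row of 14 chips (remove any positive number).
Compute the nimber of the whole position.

14

Build the Grundy sequence for row A with g(k) = mex{g(k−s) : s ∈ {2, 4}, s ≤ k}:
g(0) = mex{} = 0
g(1) = mex{} = 0
g(2) = mex{0} = 1
g(3) = mex{0} = 1
g(4) = mex{0,1} = 2
g(5) = mex{0,1} = 2
g(6) = mex{1,2} = 0
g(7) = mex{1,2} = 0
So g(7) = 0.
Row B is a plain Nim row of size 14, so its Grundy value is 14.
By the Sprague-Grundy theorem, the Grundy value of a sum of independent games is the XOR of the component values.
Combined value = 0 ⊕ 14 = 14.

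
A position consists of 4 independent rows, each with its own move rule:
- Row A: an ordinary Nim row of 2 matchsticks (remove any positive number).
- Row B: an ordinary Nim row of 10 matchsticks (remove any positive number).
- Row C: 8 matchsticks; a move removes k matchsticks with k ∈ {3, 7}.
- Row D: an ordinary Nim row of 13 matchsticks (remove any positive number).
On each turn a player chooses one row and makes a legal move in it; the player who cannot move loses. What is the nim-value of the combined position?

Row A is a plain Nim row of size 2, so its Grundy value is 2.
Row B is a plain Nim row of size 10, so its Grundy value is 10.
For row C, compute g(0), g(1), … with moves {3, 7}:
k:     0  1  2  3  4  5  6  7  8
g(k):  0  0  0  1  1  1  0  2  2
So g(8) = 2.
Row D is a plain Nim row of size 13, so its Grundy value is 13.
By the Sprague-Grundy theorem, the Grundy value of a sum of independent games is the XOR of the component values.
Combined value = 2 XOR 10 XOR 2 XOR 13 = 7.

7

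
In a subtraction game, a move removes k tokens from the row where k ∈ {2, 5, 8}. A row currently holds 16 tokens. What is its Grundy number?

1

Grundy values for subtraction set {2, 5, 8}:
k:     0  1  2  3  4  5  6  7  8  9 10 11 12 13 14 15 16
g(k):  0  0  1  1  0  2  1  0  2  1  0  0  1  1  0  2  1
So g(16) = 1.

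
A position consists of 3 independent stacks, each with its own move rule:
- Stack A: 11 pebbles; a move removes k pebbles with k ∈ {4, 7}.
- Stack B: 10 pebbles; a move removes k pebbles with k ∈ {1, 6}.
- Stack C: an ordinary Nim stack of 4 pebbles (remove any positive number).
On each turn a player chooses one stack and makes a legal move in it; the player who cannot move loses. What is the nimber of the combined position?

5

Build the Grundy sequence for stack A with g(k) = mex{g(k−s) : s ∈ {4, 7}, s ≤ k}:
g(0) = mex{} = 0
g(1) = mex{} = 0
g(2) = mex{} = 0
g(3) = mex{} = 0
g(4) = mex{0} = 1
g(5) = mex{0} = 1
g(6) = mex{0} = 1
g(7) = mex{0} = 1
g(8) = mex{0,1} = 2
g(9) = mex{0,1} = 2
g(10) = mex{0,1} = 2
g(11) = mex{1} = 0
So g(11) = 0.
For stack B, compute g(0), g(1), … with moves {1, 6}:
k:     0  1  2  3  4  5  6  7  8  9 10
g(k):  0  1  0  1  0  1  2  0  1  0  1
So g(10) = 1.
Stack C is a plain Nim stack of size 4, so its Grundy value is 4.
The value of a disjunctive sum is the nim-sum of the parts.
Combined value = 0 XOR 1 XOR 4 = 5.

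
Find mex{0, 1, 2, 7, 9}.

The values 0, 1, 2 are all present; 3 is the first non-negative integer missing from the set.

3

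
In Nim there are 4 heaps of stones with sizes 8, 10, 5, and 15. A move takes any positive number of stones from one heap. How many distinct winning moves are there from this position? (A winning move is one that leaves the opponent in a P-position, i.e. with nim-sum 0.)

3

Nim-sum: 8 ⊕ 10 ⊕ 5 ⊕ 15 = 8.
The overall nim-sum is X = 8. A heap of size p has a winning move iff p XOR X < p (reduce it to p XOR X).
  8: 8 XOR 8 = 0 < 8 — winning move (to 0).
  10: 10 XOR 8 = 2 < 10 — winning move (to 2).
  5: 5 XOR 8 = 13 ≥ 5 — no move.
  15: 15 XOR 8 = 7 < 15 — winning move (to 7).
That gives 3 winning moves.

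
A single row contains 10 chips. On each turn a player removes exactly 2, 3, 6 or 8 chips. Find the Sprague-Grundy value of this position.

Compute g(0), g(1), … for moves {2, 3, 6, 8}:
k:     0  1  2  3  4  5  6  7  8  9 10
g(k):  0  0  1  1  2  0  3  1  2  2  0
So g(10) = 0.

0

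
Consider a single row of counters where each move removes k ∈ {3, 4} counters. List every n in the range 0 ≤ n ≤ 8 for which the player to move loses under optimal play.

0, 1, 2, 7, 8

Compute g(0), g(1), … for moves {3, 4}:
k:     0  1  2  3  4  5  6  7  8
g(k):  0  0  0  1  1  1  2  0  0
The P-positions (g = 0) in 0..8 are 0, 1, 2, 7, 8.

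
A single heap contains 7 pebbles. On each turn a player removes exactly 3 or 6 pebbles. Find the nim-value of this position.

2

Build the Grundy sequence with g(k) = mex{g(k−s) : s ∈ {3, 6}, s ≤ k}:
g(0) = mex{} = 0
g(1) = mex{} = 0
g(2) = mex{} = 0
g(3) = mex{0} = 1
g(4) = mex{0} = 1
g(5) = mex{0} = 1
g(6) = mex{0,1} = 2
g(7) = mex{0,1} = 2
So g(7) = 2.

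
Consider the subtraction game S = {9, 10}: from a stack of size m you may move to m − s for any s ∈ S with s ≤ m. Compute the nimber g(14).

Compute g(0), g(1), … for moves {9, 10}:
k:     0  1  2  3  4  5  6  7  8  9 10 11 12 13 14
g(k):  0  0  0  0  0  0  0  0  0  1  1  1  1  1  1
So g(14) = 1.

1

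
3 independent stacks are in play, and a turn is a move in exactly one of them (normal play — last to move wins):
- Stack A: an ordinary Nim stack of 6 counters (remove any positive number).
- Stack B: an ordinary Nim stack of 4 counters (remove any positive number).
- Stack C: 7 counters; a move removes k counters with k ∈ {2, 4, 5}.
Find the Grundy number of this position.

2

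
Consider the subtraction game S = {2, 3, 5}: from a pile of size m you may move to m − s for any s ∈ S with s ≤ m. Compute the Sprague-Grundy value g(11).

2

Build the Grundy sequence with g(k) = mex{g(k−s) : s ∈ {2, 3, 5}, s ≤ k}:
k:     0  1  2  3  4  5  6  7  8  9 10 11
g(k):  0  0  1  1  2  2  3  0  0  1  1  2
So g(11) = 2.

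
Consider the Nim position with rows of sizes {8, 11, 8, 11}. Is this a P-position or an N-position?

P-position

In binary:
  1000  (8)
  1011  (11)
  1000  (8)
  1011  (11)
  ----
  0000  (0)
The nim-sum is 0, so this is a P-position: the player to move is in a losing position under optimal play.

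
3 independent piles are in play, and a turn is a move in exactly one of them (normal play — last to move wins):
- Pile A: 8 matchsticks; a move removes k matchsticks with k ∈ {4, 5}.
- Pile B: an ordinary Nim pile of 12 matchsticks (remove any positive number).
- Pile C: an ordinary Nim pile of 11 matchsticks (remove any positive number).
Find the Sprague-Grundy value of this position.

For pile A, compute g(0), g(1), … with moves {4, 5}:
g(0) = mex{} = 0
g(1) = mex{} = 0
g(2) = mex{} = 0
g(3) = mex{} = 0
g(4) = mex{0} = 1
g(5) = mex{0} = 1
g(6) = mex{0} = 1
g(7) = mex{0} = 1
g(8) = mex{0,1} = 2
So g(8) = 2.
Pile B is a plain Nim pile of size 12, so its Grundy value is 12.
Pile C is a plain Nim pile of size 11, so its Grundy value is 11.
The value of a disjunctive sum is the nim-sum of the parts.
Combined value = 2 XOR 12 XOR 11 = 5.

5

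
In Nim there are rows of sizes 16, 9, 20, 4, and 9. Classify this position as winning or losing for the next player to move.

Losing position

Bitwise XOR of the heap sizes:
  10000  (16)
  01001  (9)
  10100  (20)
  00100  (4)
  01001  (9)
  -----
  00000  (0)
The nim-sum is 0, so this is a P-position: the player to move is in a losing position under optimal play.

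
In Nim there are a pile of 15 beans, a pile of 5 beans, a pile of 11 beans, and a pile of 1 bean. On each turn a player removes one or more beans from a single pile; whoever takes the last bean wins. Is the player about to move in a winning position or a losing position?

Losing position

Compute the nim-sum pairwise:
15 ^ 5 = 10
10 ^ 11 = 1
1 ^ 1 = 0
The nim-sum is 0, so this is a P-position: the player to move is in a losing position under optimal play.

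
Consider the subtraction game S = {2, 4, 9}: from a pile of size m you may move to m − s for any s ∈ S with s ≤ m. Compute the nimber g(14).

1

Build the Grundy sequence with g(k) = mex{g(k−s) : s ∈ {2, 4, 9}, s ≤ k}:
k:     0  1  2  3  4  5  6  7  8  9 10 11 12 13 14
g(k):  0  0  1  1  2  2  0  0  1  1  2  2  0  0  1
So g(14) = 1.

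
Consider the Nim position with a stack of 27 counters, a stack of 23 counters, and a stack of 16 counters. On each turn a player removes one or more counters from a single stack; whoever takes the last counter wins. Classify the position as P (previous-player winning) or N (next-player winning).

Nim-sum: 27 ^ 23 ^ 16 = 28.
The nim-sum is 28 ≠ 0, so this is an N-position: the player to move can win.

N-position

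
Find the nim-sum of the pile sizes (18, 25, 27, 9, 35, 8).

Nim-sum: 18 ^ 25 ^ 27 ^ 9 ^ 35 ^ 8 = 50.

50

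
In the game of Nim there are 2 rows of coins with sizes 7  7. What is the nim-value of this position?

0

Nim-sum: 7 ⊕ 7 = 0.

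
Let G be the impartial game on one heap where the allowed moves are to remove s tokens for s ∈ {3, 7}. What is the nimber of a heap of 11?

0

Grundy values for subtraction set {3, 7}:
g(0) = mex{} = 0
g(1) = mex{} = 0
g(2) = mex{} = 0
g(3) = mex{0} = 1
g(4) = mex{0} = 1
g(5) = mex{0} = 1
g(6) = mex{1} = 0
g(7) = mex{0,1} = 2
g(8) = mex{0,1} = 2
g(9) = mex{0} = 1
g(10) = mex{1,2} = 0
g(11) = mex{1,2} = 0
So g(11) = 0.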